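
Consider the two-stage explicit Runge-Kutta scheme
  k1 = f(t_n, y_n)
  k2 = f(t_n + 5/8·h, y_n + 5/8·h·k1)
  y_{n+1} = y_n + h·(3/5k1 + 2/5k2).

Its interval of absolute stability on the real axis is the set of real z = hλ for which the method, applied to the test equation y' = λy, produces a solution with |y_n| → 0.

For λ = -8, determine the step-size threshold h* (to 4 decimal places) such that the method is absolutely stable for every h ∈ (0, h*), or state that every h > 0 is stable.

(-4.0000,0); λ=-8 ⇒ h* = (4)/8 = 0.5000.

With y'=λy (z=hλ):
  k1=λy_n ⇒ h·k1=z·y_n;  k2=λ(1+5/8z)y_n ⇒ h·k2=z(1+5/8z)y_n
  y_{n+1}/y_n = 1 + 3/5z + 2/5z(1+5/8z) = 1 + z + 1/4z²
  ⇒ R(z) = 1 + z + 1/4z².

Boundary: |R(x)|=1, x<0.
x=-1.41: |R|=0.0870
R=1: x+1/4x²=0 ⇒ x=−4=-4.0000; min R=1−1/(4·1/4)=0.0000>−1
Confirm numerically:
  x=-3.709: |R|=0.73017 <1
  x=-3.503: |R|=0.56475 <1
  x=-2.662: |R|=0.10956 <1
  x=-2.415: |R|=0.04306 <1
  x=-4.153: |R|=1.15885 >1
  x=-4.148: |R|=1.15348 >1
  x=-4.063: |R|=1.06399 >1
Interval (-4.0000, 0).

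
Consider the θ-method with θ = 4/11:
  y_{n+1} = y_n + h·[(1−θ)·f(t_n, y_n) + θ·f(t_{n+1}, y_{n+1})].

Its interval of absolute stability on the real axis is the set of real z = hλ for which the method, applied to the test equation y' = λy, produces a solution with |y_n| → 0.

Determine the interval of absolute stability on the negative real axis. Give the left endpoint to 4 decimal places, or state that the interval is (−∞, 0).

(-7.3333, 0).

On y'=λy, z=hλ:
  y_{n+1} = y_n + z·[7/11·y_n + 4/11·y_{n+1}] ⇒ (1 − 4/11z)y_{n+1} = (1 + 7/11z)y_n
  ⇒ R(z) = (1 + 7/11z)/(1 − 4/11z).

Solve |R(x)|<1 on ℝ⁻.
x=-1.7: |R|=0.0506
R=−1: 1+7/11x = −1+4/11x ⇒ -3/11x=2 ⇒ x=2/(-3/11)=-7.3333
Confirm numerically:
  x=-6.682: |R|=0.94821 <1
  x=-3.604: |R|=0.55980 <1
  x=-3.243: |R|=0.48811 <1
  x=-3.047: |R|=0.44545 <1
  x=-7.723: |R|=1.02791 >1
  x=-7.705: |R|=1.02666 >1
  x=-7.601: |R|=1.01939 >1
Stable set (-7.3333, 0).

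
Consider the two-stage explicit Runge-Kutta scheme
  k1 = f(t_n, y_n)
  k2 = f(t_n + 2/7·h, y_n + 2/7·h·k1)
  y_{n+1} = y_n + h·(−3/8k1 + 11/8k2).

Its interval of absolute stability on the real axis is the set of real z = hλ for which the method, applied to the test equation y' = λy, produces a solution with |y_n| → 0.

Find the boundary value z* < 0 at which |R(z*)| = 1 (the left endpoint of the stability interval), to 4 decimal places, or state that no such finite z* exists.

left endpoint -2.5455.

On y'=λy, z=hλ:
  k1=λy_n ⇒ h·k1=z·y_n;  k2=λ(1+2/7z)y_n ⇒ h·k2=z(1+2/7z)y_n
  y_{n+1}/y_n = 1 − 3/8z + 11/8z(1+2/7z) = 1 + z + 11/28z²
  so R(z) = 1 + z + 11/28z².

Boundary: |R(x)|=1, x<0.
x=-1.47: |R|=0.3789
R=1: x+11/28x²=0 ⇒ x=−28/11=-2.5455; min R=1−1/(4·11/28)=0.3636>−1
Confirm numerically:
  x=-1.894: |R|=0.51527 <1
  x=-1.313: |R|=0.36427 <1
  x=-1.064: |R|=0.38075 <1
  x=-2.941: |R|=1.45701 >1
  x=-2.742: |R|=1.21172 >1
  x=-2.707: |R|=1.17180 >1
So |R|<1 on (-2.5455, 0).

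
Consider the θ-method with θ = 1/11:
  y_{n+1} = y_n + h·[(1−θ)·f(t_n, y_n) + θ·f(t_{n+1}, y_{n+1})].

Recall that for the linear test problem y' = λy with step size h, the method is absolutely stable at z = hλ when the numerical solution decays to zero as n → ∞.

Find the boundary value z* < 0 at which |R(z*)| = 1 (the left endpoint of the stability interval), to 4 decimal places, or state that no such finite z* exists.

On y'=λy, z=hλ:
  y_{n+1} = y_n + z·[10/11·y_n + 1/11·y_{n+1}] ⇒ (1 − 1/11z)y_{n+1} = (1 + 10/11z)y_n
  so R(z) = (1 + 10/11z)/(1 − 1/11z).

Boundary: |R(x)|=1, x<0.
x=-0.94: |R|=0.1340
R=−1: 1+10/11x = −1+1/11x ⇒ -9/11x=2 ⇒ x=2/(-9/11)=-2.4444
Confirm numerically:
  x=-2.247: |R|=0.86586 <1
  x=-1.264: |R|=0.13372 <1
  x=-1.065: |R|=0.02901 <1
  x=-1.021: |R|=0.06572 <1
  x=-2.945: |R|=1.32305 >1
  x=-2.755: |R|=1.20320 >1
  x=-2.695: |R|=1.16466 >1
Interval (-2.4444, 0).

left endpoint -2.4444.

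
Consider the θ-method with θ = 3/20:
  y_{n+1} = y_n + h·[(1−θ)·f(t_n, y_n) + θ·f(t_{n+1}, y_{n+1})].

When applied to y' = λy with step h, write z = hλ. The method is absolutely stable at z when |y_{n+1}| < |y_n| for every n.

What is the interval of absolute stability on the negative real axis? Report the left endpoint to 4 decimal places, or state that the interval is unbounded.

Test eqn y'=λy, z=hλ:
  y_{n+1} = y_n + z·[17/20·y_n + 3/20·y_{n+1}] ⇒ (1 − 3/20z)y_{n+1} = (1 + 17/20z)y_n
  ⇒ R(z) = (1 + 17/20z)/(1 − 3/20z).

Find x<0 with |R(x)|<1.
x=-1.14: |R|=0.0265
R=−1: 1+17/20x = −1+3/20x ⇒ -7/10x=2 ⇒ x=2/(-7/10)=-2.8571
Confirm numerically:
  x=-2.049: |R|=0.56729 <1
  x=-1.875: |R|=0.46341 <1
  x=-1.792: |R|=0.41236 <1
  x=-1.597: |R|=0.28837 <1
  x=-3.337: |R|=1.22385 >1
  x=-3.038: |R|=1.08697 >1
So |R|<1 on (-2.8571, 0).

z∈(-2.8571,0).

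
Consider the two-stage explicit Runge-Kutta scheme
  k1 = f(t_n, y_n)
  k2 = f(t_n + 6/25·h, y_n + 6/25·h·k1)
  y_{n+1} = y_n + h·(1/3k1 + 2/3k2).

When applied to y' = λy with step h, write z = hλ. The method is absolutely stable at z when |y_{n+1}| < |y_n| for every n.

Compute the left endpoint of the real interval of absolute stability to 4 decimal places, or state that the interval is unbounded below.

left endpoint -6.2500.

Set f=λy, z=hλ:
  k1=λy_n ⇒ h·k1=z·y_n;  k2=λ(1+6/25z)y_n ⇒ h·k2=z(1+6/25z)y_n
  y_{n+1}/y_n = 1 + 1/3z + 2/3z(1+6/25z) = 1 + z + 4/25z²
  Hence R(z) = 1 + z + 4/25z².

Need |R(x)|<1, x<0.
x=-1.78: |R|=0.2731
R=1: x+4/25x²=0 ⇒ x=−25/4=-6.2500; min R=1−1/(4·4/25)=-0.5625>−1
Confirm numerically:
  x=-4.712: |R|=0.15953 <1
  x=-4.054: |R|=0.42441 <1
  x=-2.849: |R|=0.55031 <1
  x=-6.844: |R|=1.65045 >1
  x=-6.542: |R|=1.30564 >1
  x=-6.420: |R|=1.17462 >1
So |R|<1 on (-6.2500, 0).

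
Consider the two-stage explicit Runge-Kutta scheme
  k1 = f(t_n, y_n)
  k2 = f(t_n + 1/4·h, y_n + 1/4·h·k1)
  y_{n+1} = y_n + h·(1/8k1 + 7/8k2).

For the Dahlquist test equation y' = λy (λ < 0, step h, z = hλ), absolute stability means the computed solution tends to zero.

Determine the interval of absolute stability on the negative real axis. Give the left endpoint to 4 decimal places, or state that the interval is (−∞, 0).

With y'=λy (z=hλ):
  k1=λy_n ⇒ h·k1=z·y_n;  k2=λ(1+1/4z)y_n ⇒ h·k2=z(1+1/4z)y_n
  y_{n+1}/y_n = 1 + 1/8z + 7/8z(1+1/4z) = 1 + z + 7/32z²
  Hence R(z) = 1 + z + 7/32z².

Boundary: |R(x)|=1, x<0.
x=-1.07: |R|=0.1804
R=1: x+7/32x²=0 ⇒ x=−32/7=-4.5714; min R=1−1/(4·7/32)=-0.1429>−1
Confirm numerically:
  x=-4.453: |R|=0.88464 <1
  x=-4.337: |R|=0.77759 <1
  x=-3.693: |R|=0.29037 <1
  x=-4.966: |R|=1.42863 >1
  x=-4.894: |R|=1.34533 >1
Interval (-4.5714, 0).

(-4.5714, 0).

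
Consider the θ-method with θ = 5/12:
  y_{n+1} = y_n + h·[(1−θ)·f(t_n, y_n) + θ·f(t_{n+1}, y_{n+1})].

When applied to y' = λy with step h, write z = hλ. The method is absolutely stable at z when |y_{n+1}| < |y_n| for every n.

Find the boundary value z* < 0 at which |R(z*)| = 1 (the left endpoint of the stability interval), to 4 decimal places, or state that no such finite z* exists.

With y'=λy (z=hλ):
  y_{n+1} = y_n + z·[7/12·y_n + 5/12·y_{n+1}] ⇒ (1 − 5/12z)y_{n+1} = (1 + 7/12z)y_n
  R(z) = (1 + 7/12z)/(1 − 5/12z).

Need |R(x)|<1, x<0.
x=-1.4: |R|=0.1158
R=−1: 1+7/12x = −1+5/12x ⇒ -1/6x=2 ⇒ x=2/(-1/6)=-12.0000
Confirm numerically:
  x=-11.311: |R|=0.97990 <1
  x=-9.968: |R|=0.93428 <1
  x=-7.598: |R|=0.82388 <1
  x=-12.407: |R|=1.01099 >1
  x=-12.186: |R|=1.00510 >1
Stable set (-12.0000, 0).

left endpoint -12.0000.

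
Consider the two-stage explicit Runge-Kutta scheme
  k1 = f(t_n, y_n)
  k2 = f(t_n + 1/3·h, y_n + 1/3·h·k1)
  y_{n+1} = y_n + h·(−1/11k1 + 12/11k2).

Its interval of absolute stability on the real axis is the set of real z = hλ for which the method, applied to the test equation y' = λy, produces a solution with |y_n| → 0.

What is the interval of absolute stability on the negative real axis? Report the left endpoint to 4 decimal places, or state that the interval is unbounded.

z∈(-2.7500,0).

Test eqn y'=λy, z=hλ:
  k1=λy_n ⇒ h·k1=z·y_n;  k2=λ(1+1/3z)y_n ⇒ h·k2=z(1+1/3z)y_n
  y_{n+1}/y_n = 1 − 1/11z + 12/11z(1+1/3z) = 1 + z + 4/11z²
  ⇒ R(z) = 1 + z + 4/11z².

Boundary: |R(x)|=1, x<0.
x=-1.65: |R|=0.3400
R=1: x+4/11x²=0 ⇒ x=−11/4=-2.7500; min R=1−1/(4·4/11)=0.3125>−1
Confirm numerically:
  x=-2.164: |R|=0.53887 <1
  x=-1.250: |R|=0.31818 <1
  x=-1.218: |R|=0.32146 <1
  x=-3.236: |R|=1.57189 >1
  x=-3.112: |R|=1.40965 >1
  x=-2.851: |R|=1.10471 >1
Interval (-2.7500, 0).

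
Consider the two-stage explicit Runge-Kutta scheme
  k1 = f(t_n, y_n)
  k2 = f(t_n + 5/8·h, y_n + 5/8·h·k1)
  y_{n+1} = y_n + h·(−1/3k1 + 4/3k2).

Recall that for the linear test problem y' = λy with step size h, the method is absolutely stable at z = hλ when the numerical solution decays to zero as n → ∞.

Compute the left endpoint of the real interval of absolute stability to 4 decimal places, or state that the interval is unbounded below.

Set f=λy, z=hλ:
  k1=λy_n ⇒ h·k1=z·y_n;  k2=λ(1+5/8z)y_n ⇒ h·k2=z(1+5/8z)y_n
  y_{n+1}/y_n = 1 − 1/3z + 4/3z(1+5/8z) = 1 + z + 5/6z²
  ⇒ R(z) = 1 + z + 5/6z².

Find x<0 with |R(x)|<1.
x=-1.33: |R|=1.1441
R=1: x+5/6x²=0 ⇒ x=−6/5=-1.2000; min R=1−1/(4·5/6)=0.7000>−1
Confirm numerically:
  x=-0.829: |R|=0.74370 <1
  x=-0.817: |R|=0.73924 <1
  x=-0.674: |R|=0.70456 <1
  x=-1.446: |R|=1.29643 >1
  x=-1.318: |R|=1.12960 >1
  x=-1.292: |R|=1.09905 >1
Stable set (-1.2000, 0).

z* = -1.2000.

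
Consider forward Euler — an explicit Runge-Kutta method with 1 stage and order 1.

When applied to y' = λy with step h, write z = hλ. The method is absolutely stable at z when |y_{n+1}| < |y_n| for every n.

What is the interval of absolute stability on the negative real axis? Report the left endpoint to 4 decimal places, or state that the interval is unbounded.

Test eqn y'=λy, z=hλ:
  order 1, 1-stage ⇒ R(z)=1+z
  (e.g. R(-1.45)=-0.45000, |R|=0.45000)

Solve |R(x)|<1 on ℝ⁻.
x=-1.45: |R|=0.4500
|R(-2.01)|=1.0100 |R(-1.14)|=0.1400 |R(-0.9)|=0.1000
Bisect:
  x_lo=-2.3159 |R|=1.3159  x_hi=-0.3007 |R|=0.6993
  mid=-1.30829 |R|=0.30829 →hi
  mid=-1.81211 |R|=0.81211 →hi
  mid=-2.06402 |R|=1.06402 →lo
  mid=-1.93806 |R|=0.93806 →hi
  mid=-2.00104 |R|=1.00104 →lo
  mid=-1.96955 |R|=0.96955 →hi
  mid=-1.98530 |R|=0.98530 →hi
  mid=-1.99317 |R|=0.99317 →hi
  ...
  [-2.00006,-1.99993] ⇒ x*=-2.0000
Interval (-2.0000, 0).

z∈(-2.0000,0).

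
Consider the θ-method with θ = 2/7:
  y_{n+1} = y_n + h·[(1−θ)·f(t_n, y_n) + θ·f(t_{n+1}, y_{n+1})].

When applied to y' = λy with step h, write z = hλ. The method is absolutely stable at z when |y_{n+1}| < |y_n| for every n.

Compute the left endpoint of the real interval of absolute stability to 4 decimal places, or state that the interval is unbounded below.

On y'=λy, z=hλ:
  y_{n+1} = y_n + z·[5/7·y_n + 2/7·y_{n+1}] ⇒ (1 − 2/7z)y_{n+1} = (1 + 5/7z)y_n
  R(z) = (1 + 5/7z)/(1 − 2/7z).

Find x<0 with |R(x)|<1.
x=-0.72: |R|=0.4028
R=−1: 1+5/7x = −1+2/7x ⇒ -3/7x=2 ⇒ x=2/(-3/7)=-4.6667
Confirm numerically:
  x=-4.250: |R|=0.91935 <1
  x=-4.181: |R|=0.90516 <1
  x=-3.578: |R|=0.76929 <1
  x=-2.260: |R|=0.37326 <1
  x=-5.107: |R|=1.07674 >1
  x=-5.000: |R|=1.05882 >1
Interval (-4.6667, 0).

z* = -4.6667.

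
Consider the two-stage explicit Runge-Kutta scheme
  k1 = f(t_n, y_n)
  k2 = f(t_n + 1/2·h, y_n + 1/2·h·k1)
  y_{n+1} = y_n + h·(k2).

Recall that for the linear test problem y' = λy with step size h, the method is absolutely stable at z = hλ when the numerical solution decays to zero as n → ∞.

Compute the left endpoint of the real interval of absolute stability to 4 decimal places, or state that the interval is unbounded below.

Test eqn y'=λy, z=hλ:
  k1=λy_n ⇒ h·k1=z·y_n;  k2=λ(1+1/2z)y_n ⇒ h·k2=z(1+1/2z)y_n
  y_{n+1}/y_n = 1 + z(1+1/2z) = 1 + z + 1/2z²
  ⇒ R(z) = 1 + z + 1/2z².

Need |R(x)|<1, x<0.
x=-1.45: |R|=0.6013
R=1: x+1/2x²=0 ⇒ x=−2=-2.0000; min R=1−1/(4·1/2)=0.5000>−1
Confirm numerically:
  x=-1.858: |R|=0.86808 <1
  x=-1.708: |R|=0.75063 <1
  x=-1.501: |R|=0.62550 <1
  x=-0.867: |R|=0.50884 <1
  x=-2.504: |R|=1.63101 >1
  x=-2.182: |R|=1.19856 >1
Interval (-2.0000, 0).

z* = -2.0000.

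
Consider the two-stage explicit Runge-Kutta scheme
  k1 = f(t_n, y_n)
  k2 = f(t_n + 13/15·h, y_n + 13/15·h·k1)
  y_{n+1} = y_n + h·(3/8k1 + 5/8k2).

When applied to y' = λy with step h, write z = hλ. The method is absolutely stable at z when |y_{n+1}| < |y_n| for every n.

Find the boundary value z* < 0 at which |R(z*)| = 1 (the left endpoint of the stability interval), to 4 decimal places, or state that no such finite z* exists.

left endpoint -1.8462.

With y'=λy (z=hλ):
  k1=λy_n ⇒ h·k1=z·y_n;  k2=λ(1+13/15z)y_n ⇒ h·k2=z(1+13/15z)y_n
  y_{n+1}/y_n = 1 + 3/8z + 5/8z(1+13/15z) = 1 + z + 13/24z²
  so R(z) = 1 + z + 13/24z².

Boundary: |R(x)|=1, x<0.
x=-1.68: |R|=0.8488
R=1: x+13/24x²=0 ⇒ x=−24/13=-1.8462; min R=1−1/(4·13/24)=0.5385>−1
Confirm numerically:
  x=-1.563: |R|=0.76027 <1
  x=-1.522: |R|=0.73276 <1
  x=-0.801: |R|=0.54653 <1
  x=-0.768: |R|=0.55149 <1
  x=-1.996: |R|=1.16201 >1
  x=-1.977: |R|=1.14012 >1
Stable set (-1.8462, 0).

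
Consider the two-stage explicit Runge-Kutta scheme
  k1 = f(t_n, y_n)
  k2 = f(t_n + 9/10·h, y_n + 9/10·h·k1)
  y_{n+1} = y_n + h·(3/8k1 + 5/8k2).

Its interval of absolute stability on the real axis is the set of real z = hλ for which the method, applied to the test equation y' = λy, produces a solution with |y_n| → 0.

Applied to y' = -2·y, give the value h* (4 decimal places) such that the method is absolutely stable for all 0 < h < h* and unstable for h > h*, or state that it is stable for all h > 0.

(-1.7778,0); λ=-2 ⇒ h* = (16/9)/2 = 0.8889.

With y'=λy (z=hλ):
  k1=λy_n ⇒ h·k1=z·y_n;  k2=λ(1+9/10z)y_n ⇒ h·k2=z(1+9/10z)y_n
  y_{n+1}/y_n = 1 + 3/8z + 5/8z(1+9/10z) = 1 + z + 9/16z²
  so R(z) = 1 + z + 9/16z².

Solve |R(x)|<1 on ℝ⁻.
x=-1.19: |R|=0.6066
R=1: x+9/16x²=0 ⇒ x=−16/9=-1.7778; min R=1−1/(4·9/16)=0.5556>−1
Confirm numerically:
  x=-1.427: |R|=0.71844 <1
  x=-1.179: |R|=0.60290 <1
  x=-1.108: |R|=0.58256 <1
  x=-0.953: |R|=0.55787 <1
  x=-2.356: |R|=1.76629 >1
  x=-2.020: |R|=1.27522 >1
So |R|<1 on (-1.7778, 0).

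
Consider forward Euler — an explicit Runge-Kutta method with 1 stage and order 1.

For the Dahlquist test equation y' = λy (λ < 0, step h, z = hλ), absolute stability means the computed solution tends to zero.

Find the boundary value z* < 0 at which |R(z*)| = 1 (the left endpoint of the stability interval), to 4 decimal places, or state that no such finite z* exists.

With y'=λy (z=hλ):
  order 1, 1-stage ⇒ R(z)=1+z
  (e.g. R(-0.65)=0.35000, |R|=0.35000)

Need |R(x)|<1, x<0.
x=-0.65: |R|=0.3500
|R(-0.75)|=0.2500 |R(-0.7)|=0.3000 |R(-0.5)|=0.5000
Bisect:
  x_lo=-2.8354 |R|=1.8354  x_hi=-0.2471 |R|=0.7529
  mid=-1.54125 |R|=0.54125 →hi
  mid=-2.18832 |R|=1.18832 →lo
  mid=-1.86479 |R|=0.86479 →hi
  mid=-2.02655 |R|=1.02655 →lo
  mid=-1.94567 |R|=0.94567 →hi
  mid=-1.98611 |R|=0.98611 →hi
  mid=-2.00633 |R|=1.00633 →lo
  mid=-1.99622 |R|=0.99622 →hi
  mid=-2.00128 |R|=1.00128 →lo
  ...
  [-2.00001,-1.99986] ⇒ x*=-2.0000
So |R|<1 on (-2.0000, 0).

left endpoint -2.0000.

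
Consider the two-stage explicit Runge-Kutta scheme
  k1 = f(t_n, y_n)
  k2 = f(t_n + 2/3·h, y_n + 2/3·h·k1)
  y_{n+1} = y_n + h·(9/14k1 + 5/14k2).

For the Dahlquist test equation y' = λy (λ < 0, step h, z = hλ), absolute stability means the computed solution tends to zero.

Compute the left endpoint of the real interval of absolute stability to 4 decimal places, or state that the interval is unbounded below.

Set f=λy, z=hλ:
  k1=λy_n ⇒ h·k1=z·y_n;  k2=λ(1+2/3z)y_n ⇒ h·k2=z(1+2/3z)y_n
  y_{n+1}/y_n = 1 + 9/14z + 5/14z(1+2/3z) = 1 + z + 5/21z²
  Hence R(z) = 1 + z + 5/21z².

Find x<0 with |R(x)|<1.
x=-1.67: |R|=0.0060
R=1: x+5/21x²=0 ⇒ x=−21/5=-4.2000; min R=1−1/(4·5/21)=-0.0500>−1
Confirm numerically:
  x=-3.070: |R|=0.17402 <1
  x=-3.041: |R|=0.16083 <1
  x=-2.956: |R|=0.12446 <1
  x=-2.631: |R|=0.01713 <1
  x=-4.606: |R|=1.44525 >1
  x=-4.351: |R|=1.15643 >1
Interval (-4.2000, 0).

z* = -4.2000.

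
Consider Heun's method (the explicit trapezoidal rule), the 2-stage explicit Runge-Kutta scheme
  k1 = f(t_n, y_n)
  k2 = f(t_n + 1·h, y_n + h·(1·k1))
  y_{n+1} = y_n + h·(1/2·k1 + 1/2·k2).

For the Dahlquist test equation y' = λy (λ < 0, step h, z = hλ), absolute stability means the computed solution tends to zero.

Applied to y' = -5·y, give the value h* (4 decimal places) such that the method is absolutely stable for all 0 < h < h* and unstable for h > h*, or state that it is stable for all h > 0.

(-2.0000,0); λ=-5 ⇒ h* = 0.4000.

On y'=λy, z=hλ:
  order 2, 2-stage ⇒ R(z)=1+z+z^2/2
  (e.g. R(-1.15)=0.51125, |R|=0.51125)

Boundary: |R(x)|=1, x<0.
x=-1.15: |R|=0.5112
|R(-1.92)|=0.9232 |R(-1.82)|=0.8362 |R(-0.89)|=0.5061
Bisect:
  x_lo=-2.7069 |R|=1.9568  x_hi=-0.3526 |R|=0.7096
  mid=-1.52977 |R|=0.64033 →hi
  mid=-2.11835 |R|=1.12536 →lo
  mid=-1.82406 |R|=0.83954 →hi
  mid=-1.97121 |R|=0.97162 →hi
  mid=-2.04478 |R|=1.04578 →lo
  mid=-2.00799 |R|=1.00803 →lo
  mid=-1.98960 |R|=0.98966 →hi
  mid=-1.99880 |R|=0.99880 →hi
  mid=-2.00340 |R|=1.00340 →lo
  ...
  [-2.00009,-1.99995] ⇒ x*=-2.0000
Stable set (-2.0000, 0).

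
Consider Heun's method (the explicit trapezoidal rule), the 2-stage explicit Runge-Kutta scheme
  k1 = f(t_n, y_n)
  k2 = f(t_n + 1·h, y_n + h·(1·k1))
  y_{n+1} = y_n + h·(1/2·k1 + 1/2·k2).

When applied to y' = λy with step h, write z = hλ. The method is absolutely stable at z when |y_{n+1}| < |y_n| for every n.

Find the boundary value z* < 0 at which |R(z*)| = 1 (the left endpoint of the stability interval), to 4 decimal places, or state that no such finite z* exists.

z* = -2.0000.

Set f=λy, z=hλ:
  order 2, 2-stage ⇒ R(z)=1+z+z^2/2
  (e.g. R(-0.41)=0.67405, |R|=0.67405)

Find x<0 with |R(x)|<1.
x=-0.41: |R|=0.6741
|R(-1.82)|=0.8362 |R(-1.52)|=0.6352 |R(-1.31)|=0.5481
Bisect:
  x_lo=-2.6271 |R|=1.8238  x_hi=-0.2323 |R|=0.7947
  mid=-1.42969 |R|=0.59232 →hi
  mid=-2.02840 |R|=1.02881 →lo
  mid=-1.72905 |R|=0.76576 →hi
  mid=-1.87873 |R|=0.88608 →hi
  mid=-1.95357 |R|=0.95464 →hi
  mid=-1.99099 |R|=0.99103 →hi
  mid=-2.00970 |R|=1.00974 →lo
  mid=-2.00034 |R|=1.00034 →lo
  ...
  [-2.00005,-1.99990] ⇒ x*=-2.0000
Interval (-2.0000, 0).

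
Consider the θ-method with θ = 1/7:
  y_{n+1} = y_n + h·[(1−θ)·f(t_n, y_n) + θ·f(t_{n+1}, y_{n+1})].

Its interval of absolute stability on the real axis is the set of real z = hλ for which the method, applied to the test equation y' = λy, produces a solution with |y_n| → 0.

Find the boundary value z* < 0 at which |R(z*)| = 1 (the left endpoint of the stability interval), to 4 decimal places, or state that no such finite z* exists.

On y'=λy, z=hλ:
  y_{n+1} = y_n + z·[6/7·y_n + 1/7·y_{n+1}] ⇒ (1 − 1/7z)y_{n+1} = (1 + 6/7z)y_n
  Hence R(z) = (1 + 6/7z)/(1 − 1/7z).

Find x<0 with |R(x)|<1.
x=-0.47: |R|=0.5596
R=−1: 1+6/7x = −1+1/7x ⇒ -5/7x=2 ⇒ x=2/(-5/7)=-2.8000
Confirm numerically:
  x=-2.659: |R|=0.92701 <1
  x=-2.416: |R|=0.79609 <1
  x=-2.199: |R|=0.67333 <1
  x=-3.109: |R|=1.15283 >1
  x=-3.102: |R|=1.14948 >1
  x=-2.842: |R|=1.02134 >1
Stable set (-2.8000, 0).

left endpoint -2.8000.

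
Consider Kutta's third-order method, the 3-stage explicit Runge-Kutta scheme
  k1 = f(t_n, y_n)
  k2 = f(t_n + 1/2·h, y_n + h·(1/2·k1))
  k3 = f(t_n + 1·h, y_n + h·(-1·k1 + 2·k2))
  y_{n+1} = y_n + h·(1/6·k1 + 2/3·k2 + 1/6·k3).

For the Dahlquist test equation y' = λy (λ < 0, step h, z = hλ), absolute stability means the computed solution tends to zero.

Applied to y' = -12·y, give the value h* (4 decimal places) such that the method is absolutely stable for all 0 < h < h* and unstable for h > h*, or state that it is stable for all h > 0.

(-2.5127,0); λ=-12 ⇒ h* = 0.2094.

Test eqn y'=λy, z=hλ:
  order 3, 3-stage ⇒ R(z)=1+z+z^2/2+z^3/6
  (e.g. R(-1.24)=0.21103, |R|=0.21103)

Solve |R(x)|<1 on ℝ⁻.
x=-1.24: |R|=0.2110
|R(-2)|=0.3333 |R(-1.79)|=0.1438 |R(-0.66)|=0.5099
Bisect:
  x_lo=-3.1008 |R|=2.2623  x_hi=-0.0872 |R|=0.9165
  mid=-1.59401 |R|=0.00140 →hi
  mid=-2.34740 |R|=0.74807 →hi
  mid=-2.72410 |R|=1.38287 →lo
  mid=-2.53575 |R|=1.03823 →lo
  mid=-2.44158 |R|=0.88676 →hi
  mid=-2.48866 |R|=0.96084 →hi
  mid=-2.51221 |R|=0.99912 →hi
  ...
  [-2.51276,-2.51258] ⇒ x*=-2.5127
Stable set (-2.5127, 0).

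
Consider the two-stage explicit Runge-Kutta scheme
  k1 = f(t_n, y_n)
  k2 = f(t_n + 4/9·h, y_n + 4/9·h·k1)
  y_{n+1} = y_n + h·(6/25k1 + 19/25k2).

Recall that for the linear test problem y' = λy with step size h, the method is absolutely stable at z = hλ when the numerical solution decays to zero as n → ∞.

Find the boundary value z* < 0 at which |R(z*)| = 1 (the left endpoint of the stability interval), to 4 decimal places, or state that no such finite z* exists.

Set f=λy, z=hλ:
  k1=λy_n ⇒ h·k1=z·y_n;  k2=λ(1+4/9z)y_n ⇒ h·k2=z(1+4/9z)y_n
  y_{n+1}/y_n = 1 + 6/25z + 19/25z(1+4/9z) = 1 + z + 76/225z²
  ⇒ R(z) = 1 + z + 76/225z².

Solve |R(x)|<1 on ℝ⁻.
x=-1.11: |R|=0.3062
R=1: x+76/225x²=0 ⇒ x=−225/76=-2.9605; min R=1−1/(4·76/225)=0.2599>−1
Confirm numerically:
  x=-2.898: |R|=0.93879 <1
  x=-2.654: |R|=0.72521 <1
  x=-1.249: |R|=0.27793 <1
  x=-1.196: |R|=0.28716 <1
  x=-3.447: |R|=1.56641 >1
  x=-3.181: |R|=1.23689 >1
So |R|<1 on (-2.9605, 0).

left endpoint -2.9605.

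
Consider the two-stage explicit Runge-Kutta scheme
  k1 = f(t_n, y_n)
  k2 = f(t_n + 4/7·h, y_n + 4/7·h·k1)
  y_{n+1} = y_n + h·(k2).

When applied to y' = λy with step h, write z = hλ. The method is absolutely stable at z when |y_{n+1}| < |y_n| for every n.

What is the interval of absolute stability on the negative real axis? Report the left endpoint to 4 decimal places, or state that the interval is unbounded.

z∈(-1.7500,0).

Set f=λy, z=hλ:
  k1=λy_n ⇒ h·k1=z·y_n;  k2=λ(1+4/7z)y_n ⇒ h·k2=z(1+4/7z)y_n
  y_{n+1}/y_n = 1 + z(1+4/7z) = 1 + z + 4/7z²
  R(z) = 1 + z + 4/7z².

Find x<0 with |R(x)|<1.
x=-1.1: |R|=0.5914
R=1: x+4/7x²=0 ⇒ x=−7/4=-1.7500; min R=1−1/(4·4/7)=0.5625>−1
Confirm numerically:
  x=-1.694: |R|=0.94579 <1
  x=-0.874: |R|=0.56250 <1
  x=-0.842: |R|=0.56312 <1
  x=-2.287: |R|=1.70178 >1
  x=-2.030: |R|=1.32480 >1
Stable set (-1.7500, 0).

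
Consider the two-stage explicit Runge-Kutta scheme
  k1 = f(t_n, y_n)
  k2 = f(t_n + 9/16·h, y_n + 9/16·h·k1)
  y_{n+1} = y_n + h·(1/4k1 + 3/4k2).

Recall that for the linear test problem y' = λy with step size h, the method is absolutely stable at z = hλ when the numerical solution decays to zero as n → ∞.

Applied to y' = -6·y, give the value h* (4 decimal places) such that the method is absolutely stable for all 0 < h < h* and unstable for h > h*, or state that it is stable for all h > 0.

With y'=λy (z=hλ):
  k1=λy_n ⇒ h·k1=z·y_n;  k2=λ(1+9/16z)y_n ⇒ h·k2=z(1+9/16z)y_n
  y_{n+1}/y_n = 1 + 1/4z + 3/4z(1+9/16z) = 1 + z + 27/64z²
  ⇒ R(z) = 1 + z + 27/64z².

Boundary: |R(x)|=1, x<0.
x=-1.25: |R|=0.4092
R=1: x+27/64x²=0 ⇒ x=−64/27=-2.3704; min R=1−1/(4·27/64)=0.4074>−1
Confirm numerically:
  x=-2.147: |R|=0.79768 <1
  x=-2.089: |R|=0.75203 <1
  x=-1.296: |R|=0.41259 <1
  x=-2.817: |R|=1.53078 >1
  x=-2.620: |R|=1.27592 >1
Interval (-2.3704, 0).

(-2.3704,0); λ=-6 ⇒ h* = (64/27)/6 = 0.3951.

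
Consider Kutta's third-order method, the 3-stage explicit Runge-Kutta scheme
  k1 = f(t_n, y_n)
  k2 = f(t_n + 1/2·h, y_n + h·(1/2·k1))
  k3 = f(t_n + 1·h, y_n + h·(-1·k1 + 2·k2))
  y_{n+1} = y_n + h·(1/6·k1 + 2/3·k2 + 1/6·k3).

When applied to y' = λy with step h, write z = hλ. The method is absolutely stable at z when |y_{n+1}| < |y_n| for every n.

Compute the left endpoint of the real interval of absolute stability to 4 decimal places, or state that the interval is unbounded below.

Test eqn y'=λy, z=hλ:
  order 3, 3-stage ⇒ R(z)=1+z+z^2/2+z^3/6
  (e.g. R(-1.01)=0.32833, |R|=0.32833)

Solve |R(x)|<1 on ℝ⁻.
x=-1.01: |R|=0.3283
|R(-2.75)|=1.4349 |R(-1.51)|=0.0562
Bisect:
  x_lo=-3.3038 |R|=2.8565  x_hi=-0.3923 |R|=0.6746
  mid=-1.84806 |R|=0.19235 →hi
  mid=-2.57594 |R|=1.10697 →lo
  mid=-2.21200 |R|=0.56939 →hi
  mid=-2.39397 |R|=0.81510 →hi
  mid=-2.48496 |R|=0.95489 →hi
  mid=-2.53045 |R|=1.02935 →lo
  mid=-2.50770 |R|=0.99173 →hi
  ...
  [-2.51286,-2.51268] ⇒ x*=-2.5127
Interval (-2.5127, 0).

z* = -2.5127.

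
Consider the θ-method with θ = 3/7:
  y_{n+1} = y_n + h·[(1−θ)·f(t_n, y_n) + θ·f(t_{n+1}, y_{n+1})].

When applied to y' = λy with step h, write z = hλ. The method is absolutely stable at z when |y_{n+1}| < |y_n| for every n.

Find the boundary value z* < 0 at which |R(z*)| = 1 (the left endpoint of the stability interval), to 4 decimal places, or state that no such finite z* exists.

left endpoint -14.0000.

Test eqn y'=λy, z=hλ:
  y_{n+1} = y_n + z·[4/7·y_n + 3/7·y_{n+1}] ⇒ (1 − 3/7z)y_{n+1} = (1 + 4/7z)y_n
  R(z) = (1 + 4/7z)/(1 − 3/7z).

Boundary: |R(x)|=1, x<0.
x=-0.51: |R|=0.5815
R=−1: 1+4/7x = −1+3/7x ⇒ -1/7x=2 ⇒ x=2/(-1/7)=-14.0000
Confirm numerically:
  x=-10.477: |R|=0.90833 <1
  x=-8.905: |R|=0.84888 <1
  x=-5.812: |R|=0.66492 <1
  x=-14.371: |R|=1.00740 >1
  x=-14.080: |R|=1.00162 >1
Stable set (-14.0000, 0).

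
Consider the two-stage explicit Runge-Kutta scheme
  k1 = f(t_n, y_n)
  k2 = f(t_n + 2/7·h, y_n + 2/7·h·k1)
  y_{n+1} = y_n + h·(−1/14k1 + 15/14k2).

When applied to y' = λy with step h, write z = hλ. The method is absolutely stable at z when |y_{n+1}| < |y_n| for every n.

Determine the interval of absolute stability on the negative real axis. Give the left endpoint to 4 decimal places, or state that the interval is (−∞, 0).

Test eqn y'=λy, z=hλ:
  k1=λy_n ⇒ h·k1=z·y_n;  k2=λ(1+2/7z)y_n ⇒ h·k2=z(1+2/7z)y_n
  y_{n+1}/y_n = 1 − 1/14z + 15/14z(1+2/7z) = 1 + z + 15/49z²
  ⇒ R(z) = 1 + z + 15/49z².

Solve |R(x)|<1 on ℝ⁻.
x=-1.73: |R|=0.1862
R=1: x+15/49x²=0 ⇒ x=−49/15=-3.2667; min R=1−1/(4·15/49)=0.1833>−1
Confirm numerically:
  x=-2.461: |R|=0.39304 <1
  x=-2.153: |R|=0.26600 <1
  x=-1.720: |R|=0.18563 <1
  x=-3.866: |R|=1.70929 >1
  x=-3.356: |R|=1.09178 >1
  x=-3.344: |R|=1.07916 >1
Interval (-3.2667, 0).

z∈(-3.2667,0).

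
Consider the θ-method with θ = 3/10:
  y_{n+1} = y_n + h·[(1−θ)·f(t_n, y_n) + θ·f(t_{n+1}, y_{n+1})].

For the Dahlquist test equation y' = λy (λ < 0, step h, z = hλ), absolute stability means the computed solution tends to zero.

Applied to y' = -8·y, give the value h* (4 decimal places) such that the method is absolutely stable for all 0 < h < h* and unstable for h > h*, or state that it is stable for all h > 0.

(-5.0000,0); λ=-8 ⇒ h* = (5)/8 = 0.6250.

Test eqn y'=λy, z=hλ:
  y_{n+1} = y_n + z·[7/10·y_n + 3/10·y_{n+1}] ⇒ (1 − 3/10z)y_{n+1} = (1 + 7/10z)y_n
  so R(z) = (1 + 7/10z)/(1 − 3/10z).

Find x<0 with |R(x)|<1.
x=-0.86: |R|=0.3164
R=−1: 1+7/10x = −1+3/10x ⇒ -2/5x=2 ⇒ x=2/(-2/5)=-5.0000
Confirm numerically:
  x=-4.496: |R|=0.91417 <1
  x=-4.452: |R|=0.90615 <1
  x=-2.485: |R|=0.42366 <1
  x=-5.484: |R|=1.07319 >1
  x=-5.262: |R|=1.04064 >1
Stable set (-5.0000, 0).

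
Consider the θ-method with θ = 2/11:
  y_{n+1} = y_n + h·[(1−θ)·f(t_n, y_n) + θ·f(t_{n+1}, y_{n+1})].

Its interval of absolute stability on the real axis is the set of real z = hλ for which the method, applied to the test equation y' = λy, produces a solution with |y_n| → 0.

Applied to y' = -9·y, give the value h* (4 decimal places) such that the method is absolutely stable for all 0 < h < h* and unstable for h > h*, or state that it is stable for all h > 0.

Test eqn y'=λy, z=hλ:
  y_{n+1} = y_n + z·[9/11·y_n + 2/11·y_{n+1}] ⇒ (1 − 2/11z)y_{n+1} = (1 + 9/11z)y_n
  R(z) = (1 + 9/11z)/(1 − 2/11z).

Solve |R(x)|<1 on ℝ⁻.
x=-0.75: |R|=0.3400
R=−1: 1+9/11x = −1+2/11x ⇒ -7/11x=2 ⇒ x=2/(-7/11)=-3.1429
Confirm numerically:
  x=-3.054: |R|=0.96364 <1
  x=-2.558: |R|=0.74597 <1
  x=-2.345: |R|=0.64404 <1
  x=-3.694: |R|=1.20981 >1
  x=-3.529: |R|=1.14968 >1
Interval (-3.1429, 0).

(-3.1429,0); λ=-9 ⇒ h* = (22/7)/9 = 0.3492.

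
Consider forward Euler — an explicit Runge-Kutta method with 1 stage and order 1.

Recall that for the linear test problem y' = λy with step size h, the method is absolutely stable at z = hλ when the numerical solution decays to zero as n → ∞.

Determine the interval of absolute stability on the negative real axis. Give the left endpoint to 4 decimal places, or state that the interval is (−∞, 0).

On y'=λy, z=hλ:
  order 1, 1-stage ⇒ R(z)=1+z
  (e.g. R(-0.61)=0.39000, |R|=0.39000)

Need |R(x)|<1, x<0.
x=-0.61: |R|=0.3900
|R(-1.98)|=0.9800 |R(-1.63)|=0.6300 |R(-1.06)|=0.0600
Bisect:
  x_lo=-2.7512 |R|=1.7512  x_hi=-0.3693 |R|=0.6307
  mid=-1.56025 |R|=0.56025 →hi
  mid=-2.15571 |R|=1.15571 →lo
  mid=-1.85798 |R|=0.85798 →hi
  mid=-2.00685 |R|=1.00685 →lo
  mid=-1.93241 |R|=0.93241 →hi
  mid=-1.96963 |R|=0.96963 →hi
  mid=-1.98824 |R|=0.98824 →hi
  mid=-1.99754 |R|=0.99754 →hi
  ...
  [-2.00001,-1.99987] ⇒ x*=-2.0000
Interval (-2.0000, 0).

(-2.0000, 0).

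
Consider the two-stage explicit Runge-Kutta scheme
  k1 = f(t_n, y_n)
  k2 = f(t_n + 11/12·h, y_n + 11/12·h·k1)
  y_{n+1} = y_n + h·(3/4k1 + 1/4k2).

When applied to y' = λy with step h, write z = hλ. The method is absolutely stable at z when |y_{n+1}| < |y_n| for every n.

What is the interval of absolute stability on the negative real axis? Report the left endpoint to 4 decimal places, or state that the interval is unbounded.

(-4.3636, 0).

Set f=λy, z=hλ:
  k1=λy_n ⇒ h·k1=z·y_n;  k2=λ(1+11/12z)y_n ⇒ h·k2=z(1+11/12z)y_n
  y_{n+1}/y_n = 1 + 3/4z + 1/4z(1+11/12z) = 1 + z + 11/48z²
  R(z) = 1 + z + 11/48z².

Need |R(x)|<1, x<0.
x=-1.53: |R|=0.0065
R=1: x+11/48x²=0 ⇒ x=−48/11=-4.3636; min R=1−1/(4·11/48)=-0.0909>−1
Confirm numerically:
  x=-3.687: |R|=0.42828 <1
  x=-2.732: |R|=0.02154 <1
  x=-2.688: |R|=0.03219 <1
  x=-4.900: |R|=1.60229 >1
  x=-4.854: |R|=1.54547 >1
Stable set (-4.3636, 0).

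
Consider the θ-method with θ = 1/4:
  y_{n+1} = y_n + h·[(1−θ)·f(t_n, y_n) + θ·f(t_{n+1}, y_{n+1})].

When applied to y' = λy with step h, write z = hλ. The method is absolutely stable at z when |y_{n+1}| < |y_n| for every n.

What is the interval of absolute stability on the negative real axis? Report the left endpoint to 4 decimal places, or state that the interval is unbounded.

Set f=λy, z=hλ:
  y_{n+1} = y_n + z·[3/4·y_n + 1/4·y_{n+1}] ⇒ (1 − 1/4z)y_{n+1} = (1 + 3/4z)y_n
  ⇒ R(z) = (1 + 3/4z)/(1 − 1/4z).

Need |R(x)|<1, x<0.
x=-1.5: |R|=0.0909
R=−1: 1+3/4x = −1+1/4x ⇒ -1/2x=2 ⇒ x=2/(-1/2)=-4.0000
Confirm numerically:
  x=-3.821: |R|=0.95423 <1
  x=-3.666: |R|=0.91286 <1
  x=-2.813: |R|=0.65155 <1
  x=-4.593: |R|=1.13802 >1
  x=-4.342: |R|=1.08199 >1
  x=-4.271: |R|=1.06553 >1
So |R|<1 on (-4.0000, 0).

(-4.0000, 0).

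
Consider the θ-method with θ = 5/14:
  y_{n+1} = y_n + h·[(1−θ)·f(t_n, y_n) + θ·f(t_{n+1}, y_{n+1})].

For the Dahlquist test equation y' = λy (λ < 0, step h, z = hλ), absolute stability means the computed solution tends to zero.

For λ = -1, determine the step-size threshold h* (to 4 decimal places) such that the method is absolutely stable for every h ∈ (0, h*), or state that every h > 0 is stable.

(-7.0000,0); λ=-1 ⇒ h* = (7)/1 = 7.0000.

With y'=λy (z=hλ):
  y_{n+1} = y_n + z·[9/14·y_n + 5/14·y_{n+1}] ⇒ (1 − 5/14z)y_{n+1} = (1 + 9/14z)y_n
  R(z) = (1 + 9/14z)/(1 − 5/14z).

Find x<0 with |R(x)|<1.
x=-0.99: |R|=0.2686
R=−1: 1+9/14x = −1+5/14x ⇒ -2/7x=2 ⇒ x=2/(-2/7)=-7.0000
Confirm numerically:
  x=-5.243: |R|=0.82524 <1
  x=-4.589: |R|=0.73896 <1
  x=-4.179: |R|=0.67663 <1
  x=-2.830: |R|=0.40746 <1
  x=-7.511: |R|=1.03965 >1
  x=-7.359: |R|=1.02827 >1
  x=-7.329: |R|=1.02598 >1
So |R|<1 on (-7.0000, 0).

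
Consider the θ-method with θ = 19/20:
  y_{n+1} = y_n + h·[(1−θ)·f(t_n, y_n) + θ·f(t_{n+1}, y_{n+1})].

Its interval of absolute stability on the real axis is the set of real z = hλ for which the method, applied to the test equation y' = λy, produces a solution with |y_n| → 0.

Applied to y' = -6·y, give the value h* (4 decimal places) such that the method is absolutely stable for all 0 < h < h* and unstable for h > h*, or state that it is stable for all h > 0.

On y'=λy, z=hλ:
  y_{n+1} = y_n + z·[1/20·y_n + 19/20·y_{n+1}] ⇒ (1 − 19/20z)y_{n+1} = (1 + 1/20z)y_n
  R(z) = (1 + 1/20z)/(1 − 19/20z).

Need |R(x)|<1, x<0.
x=-0.94: |R|=0.5034
x=-2: |R|=0.3103
x=-10: |R|=0.0476
x=-100: |R|=0.0417
θ=19/20≥1/2 ⇒ |1+1/20x|<|1−19/20x| ∀x<0 ⇒ unbounded interval.

interval (−∞, 0). Any h>0 works for λ=-6.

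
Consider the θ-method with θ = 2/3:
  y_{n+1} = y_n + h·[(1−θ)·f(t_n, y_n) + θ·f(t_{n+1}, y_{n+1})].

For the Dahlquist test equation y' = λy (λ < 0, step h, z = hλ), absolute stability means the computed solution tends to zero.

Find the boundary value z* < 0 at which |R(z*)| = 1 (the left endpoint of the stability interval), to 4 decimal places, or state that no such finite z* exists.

With y'=λy (z=hλ):
  y_{n+1} = y_n + z·[1/3·y_n + 2/3·y_{n+1}] ⇒ (1 − 2/3z)y_{n+1} = (1 + 1/3z)y_n
  so R(z) = (1 + 1/3z)/(1 − 2/3z).

Solve |R(x)|<1 on ℝ⁻.
x=-0.81: |R|=0.4740
x=-2: |R|=0.1429
x=-10: |R|=0.3043
x=-100: |R|=0.4778
θ=2/3≥1/2 ⇒ |1+1/3x|<|1−2/3x| ∀x<0 ⇒ stable on all of ℝ⁻.

(−∞, 0) — no finite endpoint.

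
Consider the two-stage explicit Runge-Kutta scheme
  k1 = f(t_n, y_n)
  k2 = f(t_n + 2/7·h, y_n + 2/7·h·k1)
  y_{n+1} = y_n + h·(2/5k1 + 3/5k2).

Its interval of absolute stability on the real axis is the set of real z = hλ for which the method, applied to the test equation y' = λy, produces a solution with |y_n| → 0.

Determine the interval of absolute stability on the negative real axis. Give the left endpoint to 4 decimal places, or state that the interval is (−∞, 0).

z∈(-5.8333,0).

With y'=λy (z=hλ):
  k1=λy_n ⇒ h·k1=z·y_n;  k2=λ(1+2/7z)y_n ⇒ h·k2=z(1+2/7z)y_n
  y_{n+1}/y_n = 1 + 2/5z + 3/5z(1+2/7z) = 1 + z + 6/35z²
  ⇒ R(z) = 1 + z + 6/35z².

Solve |R(x)|<1 on ℝ⁻.
x=-0.55: |R|=0.5019
R=1: x+6/35x²=0 ⇒ x=−35/6=-5.8333; min R=1−1/(4·6/35)=-0.4583>−1
Confirm numerically:
  x=-5.109: |R|=0.36561 <1
  x=-4.750: |R|=0.11786 <1
  x=-3.360: |R|=0.42464 <1
  x=-2.680: |R|=0.44873 <1
  x=-6.329: |R|=1.53778 >1
  x=-6.212: |R|=1.40325 >1
  x=-6.110: |R|=1.28979 >1
Interval (-5.8333, 0).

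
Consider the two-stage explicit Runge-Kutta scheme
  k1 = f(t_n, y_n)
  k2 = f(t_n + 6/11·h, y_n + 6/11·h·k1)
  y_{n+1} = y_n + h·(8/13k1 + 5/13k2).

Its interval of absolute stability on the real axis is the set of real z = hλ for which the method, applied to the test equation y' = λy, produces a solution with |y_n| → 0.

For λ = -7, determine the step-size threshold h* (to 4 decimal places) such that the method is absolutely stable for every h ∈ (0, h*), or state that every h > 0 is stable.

(-4.7667,0); λ=-7 ⇒ h* = (143/30)/7 = 0.6810.

Test eqn y'=λy, z=hλ:
  k1=λy_n ⇒ h·k1=z·y_n;  k2=λ(1+6/11z)y_n ⇒ h·k2=z(1+6/11z)y_n
  y_{n+1}/y_n = 1 + 8/13z + 5/13z(1+6/11z) = 1 + z + 30/143z²
  so R(z) = 1 + z + 30/143z².

Boundary: |R(x)|=1, x<0.
x=-0.44: |R|=0.6006
R=1: x+30/143x²=0 ⇒ x=−143/30=-4.7667; min R=1−1/(4·30/143)=-0.1917>−1
Confirm numerically:
  x=-4.619: |R|=0.85691 <1
  x=-4.441: |R|=0.69658 <1
  x=-3.913: |R|=0.29922 <1
  x=-3.104: |R|=0.08271 <1
  x=-5.195: |R|=1.46682 >1
  x=-4.957: |R|=1.19793 >1
  x=-4.888: |R|=1.12442 >1
So |R|<1 on (-4.7667, 0).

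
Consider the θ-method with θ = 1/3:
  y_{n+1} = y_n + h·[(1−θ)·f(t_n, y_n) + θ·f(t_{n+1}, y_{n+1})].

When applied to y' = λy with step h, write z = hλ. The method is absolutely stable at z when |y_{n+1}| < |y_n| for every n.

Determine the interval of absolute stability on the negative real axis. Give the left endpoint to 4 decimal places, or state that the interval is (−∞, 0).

z∈(-6.0000,0).

On y'=λy, z=hλ:
  y_{n+1} = y_n + z·[2/3·y_n + 1/3·y_{n+1}] ⇒ (1 − 1/3z)y_{n+1} = (1 + 2/3z)y_n
  Hence R(z) = (1 + 2/3z)/(1 − 1/3z).

Boundary: |R(x)|=1, x<0.
x=-0.71: |R|=0.4259
R=−1: 1+2/3x = −1+1/3x ⇒ -1/3x=2 ⇒ x=2/(-1/3)=-6.0000
Confirm numerically:
  x=-5.448: |R|=0.93466 <1
  x=-4.208: |R|=0.75139 <1
  x=-3.189: |R|=0.54581 <1
  x=-3.025: |R|=0.50622 <1
  x=-6.384: |R|=1.04092 >1
  x=-6.269: |R|=1.02902 >1
  x=-6.026: |R|=1.00288 >1
Interval (-6.0000, 0).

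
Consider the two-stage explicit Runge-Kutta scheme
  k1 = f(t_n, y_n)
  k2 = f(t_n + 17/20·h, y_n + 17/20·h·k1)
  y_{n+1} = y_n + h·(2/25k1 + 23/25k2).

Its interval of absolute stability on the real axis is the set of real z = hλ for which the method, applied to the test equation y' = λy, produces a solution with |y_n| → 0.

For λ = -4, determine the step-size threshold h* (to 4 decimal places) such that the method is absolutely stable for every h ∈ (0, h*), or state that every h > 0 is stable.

On y'=λy, z=hλ:
  k1=λy_n ⇒ h·k1=z·y_n;  k2=λ(1+17/20z)y_n ⇒ h·k2=z(1+17/20z)y_n
  y_{n+1}/y_n = 1 + 2/25z + 23/25z(1+17/20z) = 1 + z + 391/500z²
  Hence R(z) = 1 + z + 391/500z².

Need |R(x)|<1, x<0.
x=-1.64: |R|=1.4633
R=1: x+391/500x²=0 ⇒ x=−500/391=-1.2788; min R=1−1/(4·391/500)=0.6803>−1
Confirm numerically:
  x=-1.119: |R|=0.86019 <1
  x=-0.987: |R|=0.77480 <1
  x=-0.956: |R|=0.75870 <1
  x=-0.756: |R|=0.69094 <1
  x=-1.646: |R|=1.47269 >1
  x=-1.550: |R|=1.32876 >1
  x=-1.533: |R|=1.30477 >1
Stable set (-1.2788, 0).

(-1.2788,0); λ=-4 ⇒ h* = (500/391)/4 = 0.3197.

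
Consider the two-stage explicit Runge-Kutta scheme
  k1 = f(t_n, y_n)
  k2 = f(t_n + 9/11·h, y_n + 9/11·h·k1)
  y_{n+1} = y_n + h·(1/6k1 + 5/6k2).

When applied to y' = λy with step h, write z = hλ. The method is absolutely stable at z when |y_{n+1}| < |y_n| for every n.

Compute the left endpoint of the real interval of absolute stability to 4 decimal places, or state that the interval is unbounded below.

left endpoint -1.4667.

On y'=λy, z=hλ:
  k1=λy_n ⇒ h·k1=z·y_n;  k2=λ(1+9/11z)y_n ⇒ h·k2=z(1+9/11z)y_n
  y_{n+1}/y_n = 1 + 1/6z + 5/6z(1+9/11z) = 1 + z + 15/22z²
  R(z) = 1 + z + 15/22z².

Need |R(x)|<1, x<0.
x=-1.31: |R|=0.8601
R=1: x+15/22x²=0 ⇒ x=−22/15=-1.4667; min R=1−1/(4·15/22)=0.6333>−1
Confirm numerically:
  x=-0.947: |R|=0.66446 <1
  x=-0.939: |R|=0.66217 <1
  x=-0.836: |R|=0.64052 <1
  x=-0.717: |R|=0.63352 <1
  x=-2.017: |R|=1.75683 >1
  x=-1.818: |R|=1.43549 >1
Stable set (-1.4667, 0).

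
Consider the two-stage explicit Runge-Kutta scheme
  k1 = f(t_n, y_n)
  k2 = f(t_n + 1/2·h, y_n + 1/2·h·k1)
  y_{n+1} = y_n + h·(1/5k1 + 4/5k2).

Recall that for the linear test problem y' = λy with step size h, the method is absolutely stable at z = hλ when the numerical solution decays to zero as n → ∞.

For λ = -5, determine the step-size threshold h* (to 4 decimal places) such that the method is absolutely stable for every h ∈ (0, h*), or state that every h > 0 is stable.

On y'=λy, z=hλ:
  k1=λy_n ⇒ h·k1=z·y_n;  k2=λ(1+1/2z)y_n ⇒ h·k2=z(1+1/2z)y_n
  y_{n+1}/y_n = 1 + 1/5z + 4/5z(1+1/2z) = 1 + z + 2/5z²
  ⇒ R(z) = 1 + z + 2/5z².

Solve |R(x)|<1 on ℝ⁻.
x=-0.58: |R|=0.5546
R=1: x+2/5x²=0 ⇒ x=−5/2=-2.5000; min R=1−1/(4·2/5)=0.3750>−1
Confirm numerically:
  x=-1.542: |R|=0.40911 <1
  x=-1.401: |R|=0.38412 <1
  x=-1.367: |R|=0.38048 <1
  x=-1.320: |R|=0.37696 <1
  x=-2.730: |R|=1.25116 >1
  x=-2.718: |R|=1.23701 >1
  x=-2.664: |R|=1.17476 >1
Stable set (-2.5000, 0).

(-2.5000,0); λ=-5 ⇒ h* = (5/2)/5 = 0.5000.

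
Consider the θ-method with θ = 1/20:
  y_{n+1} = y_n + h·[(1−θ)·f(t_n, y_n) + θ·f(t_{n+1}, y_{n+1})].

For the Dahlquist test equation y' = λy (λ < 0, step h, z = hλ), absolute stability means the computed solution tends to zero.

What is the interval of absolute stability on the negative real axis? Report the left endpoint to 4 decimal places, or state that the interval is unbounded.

(-2.2222, 0).

Set f=λy, z=hλ:
  y_{n+1} = y_n + z·[19/20·y_n + 1/20·y_{n+1}] ⇒ (1 − 1/20z)y_{n+1} = (1 + 19/20z)y_n
  so R(z) = (1 + 19/20z)/(1 − 1/20z).

Solve |R(x)|<1 on ℝ⁻.
x=-1.66: |R|=0.5328
R=−1: 1+19/20x = −1+1/20x ⇒ -9/10x=2 ⇒ x=2/(-9/10)=-2.2222
Confirm numerically:
  x=-1.502: |R|=0.39708 <1
  x=-1.075: |R|=0.02017 <1
  x=-1.057: |R|=0.00394 <1
  x=-2.749: |R|=1.41681 >1
  x=-2.601: |R|=1.30167 >1
Stable set (-2.2222, 0).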